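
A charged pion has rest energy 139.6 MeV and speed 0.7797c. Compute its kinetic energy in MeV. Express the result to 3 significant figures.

83.3 MeV

Lorentz factor: γ = (1 − 0.60793209)^(−1/2) = 1.59705.
Kinetic energy: K = (γ − 1)mc² = (1.59705 − 1) × 139.6 MeV = 0.59705 × 139.6 = 83.3 MeV.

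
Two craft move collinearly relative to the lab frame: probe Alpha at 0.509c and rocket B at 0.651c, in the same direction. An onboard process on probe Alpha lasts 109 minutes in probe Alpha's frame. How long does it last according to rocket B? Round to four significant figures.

Transform probe Alpha's velocity into rocket B's frame: (0.509 − 0.651)/(1 − 0.509·0.651) = −0.142/0.668641, so the relative speed is 0.21237c.
At |u| = 0.21237c, γ = (1 − 0.045101)^(−1/2) = 1.0233.
The clock on probe Alpha records proper time, so rocket B measures Δt = γΔτ = 1.0233 × 109 = 111.5 minutes.

111.5 minutes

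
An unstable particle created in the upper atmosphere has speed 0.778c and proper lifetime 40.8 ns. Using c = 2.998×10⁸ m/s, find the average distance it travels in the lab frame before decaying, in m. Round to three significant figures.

15.1 m

β² = 0.605284, so γ = 1/√0.394716 = 1.5917.
Lab-frame lifetime: Δt = γτ = 1.5917 × 40.8 ns = 64.941 ns.
Distance: d = vΔt = 0.778 × 2.998×10⁸ m/s × 6.4941×10^-8 s = 15.1 m.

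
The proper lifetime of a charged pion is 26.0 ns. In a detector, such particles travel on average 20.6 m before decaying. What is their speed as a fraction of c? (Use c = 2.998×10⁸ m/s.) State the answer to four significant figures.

Let x = d/(cτ) = 20.60 m / (2.998×10⁸ m/s × 2.600×10^-8 s) = 2.6428. Since d = βγcτ, x = βγ = β/√(1−β²).
Solving: β² = x²/(1+x²) = 6.98439/7.98439 = 0.874756, so β = 0.9353.

0.9353c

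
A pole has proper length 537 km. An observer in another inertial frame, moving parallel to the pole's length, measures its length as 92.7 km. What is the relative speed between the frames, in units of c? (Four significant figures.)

Length contraction gives γ = L₀/L = 537/92.7 = 5.7929.
β = √(1 − 1/γ²) = √0.970201 = 0.9850.

0.9850c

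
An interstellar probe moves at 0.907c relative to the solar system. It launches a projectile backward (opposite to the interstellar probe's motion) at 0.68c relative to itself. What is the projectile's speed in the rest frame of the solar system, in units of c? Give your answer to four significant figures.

In units of c, u = (u' + v)/(1 + u'v) with u' = −0.68 and v = 0.907.
Numerator: −0.68 + 0.907 = 0.227. Denominator: 1 + (−0.68)(0.907) = 0.38324.
u = 0.227/0.38324 = 0.59232, so the speed is 0.5923c.

0.5923c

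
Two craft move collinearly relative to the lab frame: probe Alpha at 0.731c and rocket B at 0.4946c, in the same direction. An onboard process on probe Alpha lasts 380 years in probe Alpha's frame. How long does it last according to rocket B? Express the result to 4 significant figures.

The velocity of probe Alpha relative to rocket B is (0.731 − 0.4946)c / (1 − 0.731×0.4946) = 0.37027c; relative speed 0.37027c.
γ for this relative speed: γ = 1/√(1 − 0.1371) = 1.0765.
The clock on probe Alpha records proper time, so rocket B measures Δt = γΔτ = 1.0765 × 380 = 409.1 years.

409.1 years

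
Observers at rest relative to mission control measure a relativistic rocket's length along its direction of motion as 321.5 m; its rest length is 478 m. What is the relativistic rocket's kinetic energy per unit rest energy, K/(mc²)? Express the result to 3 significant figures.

From L = L₀/γ: γ = 478/321.5 = 1.48678.
Since K = (γ−1)mc², K/(mc²) = 1.48678 − 1 = 0.487.

0.487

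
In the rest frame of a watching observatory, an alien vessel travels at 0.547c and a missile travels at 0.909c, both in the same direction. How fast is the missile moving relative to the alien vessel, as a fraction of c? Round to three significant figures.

Transform to the alien vessel's frame: u' = (u − v)/(1 − uv/c²).
u' = (0.909 − 0.547)/(1 − 0.909×0.547) = 0.362/0.502777 = 0.72.
Speed in the alien vessel's frame: 0.720c (in the same direction).

0.720c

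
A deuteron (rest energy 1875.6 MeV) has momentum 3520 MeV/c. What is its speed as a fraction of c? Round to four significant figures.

βγ = pc/(mc²) = 3520/1875.6 = 1.8767.
Since γ² = 1 + (βγ)² = 4.522, γ = √4.522 = 2.1265, and β = (βγ)/γ = 1.8767/2.1265 = 0.8825.

0.8825c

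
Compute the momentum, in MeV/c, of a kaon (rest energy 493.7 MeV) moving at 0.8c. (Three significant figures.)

γ = 1/√(1 − β²) = 1/√(1 − 0.64) = 1/√0.36 = 1/0.6 = 1.6667.
Momentum: p = γβ·mc = 1.6667 × 0.8 × 493.7 MeV/c = 658 MeV/c.

658 MeV/c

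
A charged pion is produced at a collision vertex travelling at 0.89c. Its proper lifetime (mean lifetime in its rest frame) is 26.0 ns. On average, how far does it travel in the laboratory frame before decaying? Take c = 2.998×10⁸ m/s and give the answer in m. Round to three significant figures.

β² = 0.7921, so γ = 1/√0.2079 = 2.1932.
Lab-frame lifetime: Δt = γτ = 2.1932 × 26.0 ns = 57.023 ns.
Distance: d = vΔt = 0.89 × 2.998×10⁸ m/s × 5.7023×10^-8 s = 15.2 m.

15.2 m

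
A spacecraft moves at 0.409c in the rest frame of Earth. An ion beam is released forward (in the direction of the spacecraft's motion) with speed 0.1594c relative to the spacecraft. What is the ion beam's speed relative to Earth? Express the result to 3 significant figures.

0.534c

Relativistic velocity addition: u = (u' + v)/(1 + u'v/c²), with u' = 0.1594c and v = 0.409c.
Numerator: 0.1594 + 0.409 = 0.5684. Denominator: 1 + (0.1594)(0.409) = 1.0651946.
u = 0.5684/1.0651946 = 0.53361, so the speed is 0.534c.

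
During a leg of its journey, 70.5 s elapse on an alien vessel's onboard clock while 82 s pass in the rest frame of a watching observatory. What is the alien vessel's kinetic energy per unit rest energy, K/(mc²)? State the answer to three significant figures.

γ = Δt/Δτ = 82/70.5 = 1.16312.
Since K = (γ−1)mc², K/(mc²) = 1.16312 − 1 = 0.163.

0.163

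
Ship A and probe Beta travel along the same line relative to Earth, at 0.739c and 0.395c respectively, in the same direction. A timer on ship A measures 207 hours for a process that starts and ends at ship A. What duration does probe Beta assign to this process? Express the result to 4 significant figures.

236.8 hours

Transform ship A's velocity into probe Beta's frame: (0.739 − 0.395)/(1 − 0.739·0.395) = 0.344/0.708095, so the relative speed is 0.48581c.
γ for this relative speed: γ = 1/√(1 − 0.236011) = 1.1441.
Ship A's interval is proper; time dilation gives Δt_B = γΔτ = 1.1441 × 207 hours = 236.8 hours.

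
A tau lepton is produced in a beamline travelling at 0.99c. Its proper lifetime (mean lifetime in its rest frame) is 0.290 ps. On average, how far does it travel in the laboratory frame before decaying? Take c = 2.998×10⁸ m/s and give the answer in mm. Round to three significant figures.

0.610 mm

With β = 0.99, γ = 1/√(1 − 0.99²) = 1/√0.0199 = 7.0888.
Lab-frame lifetime: Δt = γτ = 7.0888 × 0.290 ps = 2.0558 ps.
Distance: d = vΔt = 0.99 × 2.998×10⁸ m/s × 2.0558×10^-12 s = 6.10×10^-4 m = 0.610 mm.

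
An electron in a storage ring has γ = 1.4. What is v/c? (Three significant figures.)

0.700

β = √(1 − 1/γ²) = √(1 − 1/1.96) = √0.489796 = 0.700.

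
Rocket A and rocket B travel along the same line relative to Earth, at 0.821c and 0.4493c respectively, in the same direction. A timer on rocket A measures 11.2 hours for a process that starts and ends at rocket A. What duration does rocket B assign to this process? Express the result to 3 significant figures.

13.9 hours

Transform rocket A's velocity into rocket B's frame: (0.821 − 0.4493)/(1 − 0.821·0.4493) = 0.3717/0.6311247, so the relative speed is 0.58895c.
γ for this relative speed: γ = 1/√(1 − 0.346862) = 1.2374.
Rocket A's interval is proper; time dilation gives Δt_B = γΔτ = 1.2374 × 11.2 hours = 13.9 hours.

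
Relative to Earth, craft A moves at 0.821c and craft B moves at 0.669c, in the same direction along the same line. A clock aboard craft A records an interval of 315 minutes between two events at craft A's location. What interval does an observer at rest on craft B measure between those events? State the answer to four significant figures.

334.6 minutes

Transform craft A's velocity into craft B's frame: (0.821 − 0.669)/(1 − 0.821·0.669) = 0.152/0.450751, so the relative speed is 0.33722c.
γ for this relative speed: γ = 1/√(1 − 0.113717) = 1.0622.
The clock on craft A records proper time, so craft B measures Δt = γΔτ = 1.0622 × 315 = 334.6 minutes.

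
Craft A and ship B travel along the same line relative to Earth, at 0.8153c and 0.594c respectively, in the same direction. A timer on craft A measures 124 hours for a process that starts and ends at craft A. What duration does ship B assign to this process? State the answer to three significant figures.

Transform craft A's velocity into ship B's frame: (0.8153 − 0.594)/(1 − 0.8153·0.594) = 0.2213/0.5157118, so the relative speed is 0.42912c.
At |u| = 0.42912c, γ = (1 − 0.184144)^(−1/2) = 1.1071.
Craft A's interval is proper; time dilation gives Δt_B = γΔτ = 1.1071 × 124 hours = 137 hours.

137 hours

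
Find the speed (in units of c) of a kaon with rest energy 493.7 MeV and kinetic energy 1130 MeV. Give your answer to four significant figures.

γ = 1 + K/(mc²) = 1 + 1130/493.7 = 3.2888.
β = √(1 − 1/γ²) = √(1 − 0.0924539) = √0.9075461 = 0.9527.

0.9527c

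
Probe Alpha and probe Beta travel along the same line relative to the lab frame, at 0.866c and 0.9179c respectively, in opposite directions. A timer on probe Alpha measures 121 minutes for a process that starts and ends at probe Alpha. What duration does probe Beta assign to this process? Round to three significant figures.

1090 minutes

Speed of probe Alpha in probe Beta's frame: u = (v_A + v_B)/(1 + v_A v_B/c²) = (0.866 + 0.9179)/(1 + 0.866×0.9179) = 1.7839/1.7949014 = 0.99387; |u| = 0.99387c.
γ for this relative speed: γ = 1/√(1 − 0.987778) = 9.0454.
Probe Alpha's interval is proper; time dilation gives Δt_B = γΔτ = 9.0454 × 121 minutes = 1090 minutes.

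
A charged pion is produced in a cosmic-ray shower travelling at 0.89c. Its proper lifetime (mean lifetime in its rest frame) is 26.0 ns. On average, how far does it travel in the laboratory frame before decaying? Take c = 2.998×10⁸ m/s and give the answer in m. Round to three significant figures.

15.2 m

Lorentz factor: γ = (1 − 0.7921)^(−1/2) = 2.1932.
Lab-frame lifetime: Δt = γτ = 2.1932 × 26.0 ns = 57.023 ns.
Distance: d = vΔt = 0.89 × 2.998×10⁸ m/s × 5.7023×10^-8 s = 15.2 m.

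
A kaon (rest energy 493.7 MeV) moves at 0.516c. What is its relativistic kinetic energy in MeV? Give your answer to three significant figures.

82.7 MeV

Lorentz factor: γ = (1 − 0.266256)^(−1/2) = 1.16742.
Kinetic energy: K = (γ − 1)mc² = (1.16742 − 1) × 493.7 MeV = 0.16742 × 493.7 = 82.7 MeV.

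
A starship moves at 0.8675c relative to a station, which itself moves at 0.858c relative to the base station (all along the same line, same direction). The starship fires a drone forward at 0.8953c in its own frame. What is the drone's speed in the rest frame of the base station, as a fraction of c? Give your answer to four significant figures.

Apply u = (u'+v)/(1+u'v) twice. Drone in the station frame: (0.8953+0.8675)/(1+0.8953·0.8675) = 1.7628/1.77667275 = 0.99219c.
That velocity, transformed to the rest frame of the base station: (0.99219+0.858)/(1+0.99219·0.858) = 1.85019/1.85129902 = 0.9994c.

0.9994c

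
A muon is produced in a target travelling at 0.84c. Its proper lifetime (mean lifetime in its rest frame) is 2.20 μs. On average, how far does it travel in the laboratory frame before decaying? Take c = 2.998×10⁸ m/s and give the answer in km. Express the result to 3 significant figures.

Lorentz factor: γ = (1 − 0.7056)^(−1/2) = 1.843.
Lab-frame lifetime: Δt = γτ = 1.843 × 2.20 μs = 4.0546 μs.
Distance: d = vΔt = 0.84 × 2.998×10⁸ m/s × 4.0546×10^-6 s = 1020 m = 1.02 km.

1.02 km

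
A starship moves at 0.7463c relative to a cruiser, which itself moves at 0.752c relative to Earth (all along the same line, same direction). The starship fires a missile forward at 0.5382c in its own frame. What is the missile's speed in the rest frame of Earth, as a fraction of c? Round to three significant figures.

0.988c

First combine the missile and starship (S''→S'): u₁ = (0.5382 + 0.7463)/(1 + 0.5382×0.7463) = 1.2845/1.40165866 = 0.91641.
Then combine with the cruiser (S'→S): u = (0.91641 + 0.752)/(1 + 0.91641×0.752) = 1.66841/1.68914032 = 0.98773.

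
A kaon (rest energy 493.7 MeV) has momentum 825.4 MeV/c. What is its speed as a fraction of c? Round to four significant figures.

pc/(mc²) = 825.4/493.7 = 1.6719 = βγ = β/√(1−β²).
So β² = x²/(1 + x²) with x = 1.6719: x² = 2.79525, β² = 2.79525/3.79525 = 0.736513, β = 0.8582.

0.8582c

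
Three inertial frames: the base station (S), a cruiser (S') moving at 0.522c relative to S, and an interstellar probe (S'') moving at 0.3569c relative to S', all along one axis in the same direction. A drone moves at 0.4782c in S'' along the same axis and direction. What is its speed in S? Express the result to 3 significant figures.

Compose velocities in two stages. Stage 1 (into S'): u₁ = (0.4782+0.3569)/(1+0.4782×0.3569) = 0.71335.
Stage 2 (into S): u = (0.71335+0.522)/(1+0.71335×0.522) = 0.90016, so the speed is 0.900c.

0.900c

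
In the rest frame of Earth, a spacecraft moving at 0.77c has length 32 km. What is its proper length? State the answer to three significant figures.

γ = 1/√(1 − β²) = 1/√(1 − 0.5929) = 1/√0.4071 = 1/0.638044 = 1.5673.
Proper length: L₀ = γ·L = 1.5673 × 32 = 50.2 km.

50.2 km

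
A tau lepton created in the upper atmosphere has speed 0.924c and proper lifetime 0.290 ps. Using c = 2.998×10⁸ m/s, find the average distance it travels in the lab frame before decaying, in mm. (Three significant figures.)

Lorentz factor: γ = (1 − 0.853776)^(−1/2) = 2.6151.
Lab-frame lifetime: Δt = γτ = 2.6151 × 0.290 ps = 0.75838 ps.
Distance: d = vΔt = 0.924 × 2.998×10⁸ m/s × 7.5838×10^-13 s = 2.10×10^-4 m = 0.210 mm.

0.210 mm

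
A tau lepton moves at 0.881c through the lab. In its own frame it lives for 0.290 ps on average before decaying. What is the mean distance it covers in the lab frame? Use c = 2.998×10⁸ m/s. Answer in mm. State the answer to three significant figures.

0.162 mm

β² = 0.776161, so γ = 1/√0.223839 = 2.1136.
Lab-frame lifetime: Δt = γτ = 2.1136 × 0.290 ps = 0.61294 ps.
Distance: d = vΔt = 0.881 × 2.998×10⁸ m/s × 6.1294×10^-13 s = 1.62×10^-4 m = 0.162 mm.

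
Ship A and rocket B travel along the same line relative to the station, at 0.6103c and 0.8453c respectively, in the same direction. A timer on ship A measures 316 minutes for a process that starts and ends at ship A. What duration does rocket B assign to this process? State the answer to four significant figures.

The velocity of ship A relative to rocket B is (0.6103 − 0.8453)c / (1 − 0.6103×0.8453) = −0.48542c; relative speed 0.48542c.
At |u| = 0.48542c, γ = (1 − 0.235633)^(−1/2) = 1.1438.
Ship A's interval is proper; time dilation gives Δt_B = γΔτ = 1.1438 × 316 minutes = 361.4 minutes.

361.4 minutes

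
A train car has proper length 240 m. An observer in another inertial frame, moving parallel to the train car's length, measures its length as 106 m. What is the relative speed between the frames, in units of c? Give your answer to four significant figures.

Length contraction gives γ = L₀/L = 240/106 = 2.2642.
β = √(1 − 1/γ²) = √0.804939 = 0.8972.

0.8972c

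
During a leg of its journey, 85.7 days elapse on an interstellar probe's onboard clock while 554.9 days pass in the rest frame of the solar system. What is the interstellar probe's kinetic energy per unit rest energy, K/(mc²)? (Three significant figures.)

The time-dilation ratio gives γ = 554.9/85.7 = 6.47491.
Since K = (γ−1)mc², K/(mc²) = 6.47491 − 1 = 5.47.

5.47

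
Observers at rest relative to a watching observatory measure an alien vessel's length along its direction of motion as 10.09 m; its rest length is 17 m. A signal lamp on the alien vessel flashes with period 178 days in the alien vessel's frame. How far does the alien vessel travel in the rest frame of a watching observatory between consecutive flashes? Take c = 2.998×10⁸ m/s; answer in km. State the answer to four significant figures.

From L = L₀/γ: γ = 17/10.09 = 1.68484.
β = √(1 − 1/γ²) = 0.80481. Lab-frame period = γτ = 1.68484×178 days = 299.9 days. Distance = βc × γτ = 0.80481 × 2.998×10⁸ m/s × 25911360 s = 6.2519×10^15 m = 6.252×10^12 km.

6.252×10^12 km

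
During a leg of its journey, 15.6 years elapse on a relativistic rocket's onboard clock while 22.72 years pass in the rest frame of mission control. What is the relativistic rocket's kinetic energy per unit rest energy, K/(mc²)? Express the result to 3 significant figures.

0.456

The time-dilation ratio gives γ = 22.72/15.6 = 1.45641.
Since K = (γ−1)mc², K/(mc²) = 1.45641 − 1 = 0.456.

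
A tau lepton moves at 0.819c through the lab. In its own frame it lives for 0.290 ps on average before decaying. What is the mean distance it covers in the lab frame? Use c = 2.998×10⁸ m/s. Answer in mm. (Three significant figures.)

0.124 mm

γ = 1/√(1 − β²) = 1/√(1 − 0.670761) = 1/√0.329239 = 1/0.573794 = 1.7428.
Lab-frame lifetime: Δt = γτ = 1.7428 × 0.290 ps = 0.50541 ps.
Distance: d = vΔt = 0.819 × 2.998×10⁸ m/s × 5.0541×10^-13 s = 1.24×10^-4 m = 0.124 mm.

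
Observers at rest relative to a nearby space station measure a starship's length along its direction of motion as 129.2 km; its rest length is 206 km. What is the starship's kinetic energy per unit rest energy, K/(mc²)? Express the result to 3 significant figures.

Length contraction gives γ = L₀/L = 206/129.2 = 1.59443.
Since K = (γ−1)mc², K/(mc²) = 1.59443 − 1 = 0.594.

0.594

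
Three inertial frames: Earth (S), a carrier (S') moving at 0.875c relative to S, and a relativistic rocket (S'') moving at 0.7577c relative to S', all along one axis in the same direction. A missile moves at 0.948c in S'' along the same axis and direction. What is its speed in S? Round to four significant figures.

0.9995c

First combine the missile and relativistic rocket (S''→S'): u₁ = (0.948 + 0.7577)/(1 + 0.948×0.7577) = 1.7057/1.7182996 = 0.99267.
Then combine with the carrier (S'→S): u = (0.99267 + 0.875)/(1 + 0.99267×0.875) = 1.86767/1.86858625 = 0.99951.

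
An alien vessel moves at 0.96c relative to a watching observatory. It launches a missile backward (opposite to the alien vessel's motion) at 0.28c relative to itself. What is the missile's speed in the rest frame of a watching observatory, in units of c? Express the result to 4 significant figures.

Relativistic velocity addition: u = (u' + v)/(1 + u'v/c²), with u' = −0.28c and v = 0.96c.
Numerator: −0.28 + 0.96 = 0.68. Denominator: 1 + (−0.28)(0.96) = 0.7312.
u = 0.68/0.7312 = 0.92998, so the speed is 0.9300c.

0.9300c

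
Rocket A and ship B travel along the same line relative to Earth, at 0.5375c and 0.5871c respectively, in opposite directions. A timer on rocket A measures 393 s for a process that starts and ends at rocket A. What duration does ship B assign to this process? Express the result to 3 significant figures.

Speed of rocket A in ship B's frame: u = (v_A + v_B)/(1 + v_A v_B/c²) = (0.5375 + 0.5871)/(1 + 0.5375×0.5871) = 1.1246/1.31556625 = 0.85484; |u| = 0.85484c.
At |u| = 0.85484c, γ = (1 − 0.730751)^(−1/2) = 1.9272.
Rocket A's interval is proper; time dilation gives Δt_B = γΔτ = 1.9272 × 393 s = 757 s.

757 s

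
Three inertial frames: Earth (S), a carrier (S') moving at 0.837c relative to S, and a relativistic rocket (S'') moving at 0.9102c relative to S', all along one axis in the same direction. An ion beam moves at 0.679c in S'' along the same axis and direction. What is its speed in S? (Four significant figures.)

Apply u = (u'+v)/(1+u'v) twice. Ion beam in the carrier frame: (0.679+0.9102)/(1+0.679·0.9102) = 1.5892/1.6180258 = 0.98218c.
That velocity, transformed to the rest frame of Earth: (0.98218+0.837)/(1+0.98218·0.837) = 1.81918/1.82208466 = 0.99841c.

0.9984c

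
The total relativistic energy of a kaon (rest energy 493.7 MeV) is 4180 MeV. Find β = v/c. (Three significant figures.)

0.993

Total energy E = γmc² gives γ = 4180/493.7 = 8.4667.
Hence β = √(1 − 1/γ²) = √(1 − 0.0139499) = √0.9860501 = 0.993.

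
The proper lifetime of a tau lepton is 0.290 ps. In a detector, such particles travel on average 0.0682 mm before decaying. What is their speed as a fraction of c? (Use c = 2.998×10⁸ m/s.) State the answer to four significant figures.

0.6172c

Lab distance = (lab lifetime)·v = γτ·βc, so βγ = d/(cτ) = 6.820×10^-5/(2.998×10⁸ × 2.900×10^-13) = 0.78443.
With βγ = 0.78443: γ² = 1 + (βγ)² = 1.61533, and β = (βγ)/γ = 0.78443/1.27096 = 0.6172.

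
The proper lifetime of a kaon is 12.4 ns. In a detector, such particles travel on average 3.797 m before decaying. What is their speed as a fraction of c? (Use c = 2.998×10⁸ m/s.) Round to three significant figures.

0.715c

d = βγcτ ⇒ βγ = d/(cτ) = 3.797 m / (3.71752 m) = 1.0214.
β = (βγ)/√(1+(βγ)²) = 1.0214/√2.04326 = 0.715.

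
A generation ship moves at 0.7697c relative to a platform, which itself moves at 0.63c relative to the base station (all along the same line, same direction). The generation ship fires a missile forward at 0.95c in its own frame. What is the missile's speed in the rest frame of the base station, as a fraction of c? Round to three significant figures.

Apply u = (u'+v)/(1+u'v) twice. Missile in the platform frame: (0.95+0.7697)/(1+0.95·0.7697) = 1.7197/1.731215 = 0.99335c.
That velocity, transformed to the rest frame of the base station: (0.99335+0.63)/(1+0.99335·0.63) = 1.62335/1.6258105 = 0.99849c.

0.998c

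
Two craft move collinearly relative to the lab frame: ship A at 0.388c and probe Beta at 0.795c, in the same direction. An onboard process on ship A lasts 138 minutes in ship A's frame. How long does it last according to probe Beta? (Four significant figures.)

170.7 minutes

The velocity of ship A relative to probe Beta is (0.388 − 0.795)c / (1 − 0.388×0.795) = −0.58854c; relative speed 0.58854c.
At |u| = 0.58854c, γ = (1 − 0.346379)^(−1/2) = 1.2369.
The clock on ship A records proper time, so probe Beta measures Δt = γΔτ = 1.2369 × 138 = 170.7 minutes.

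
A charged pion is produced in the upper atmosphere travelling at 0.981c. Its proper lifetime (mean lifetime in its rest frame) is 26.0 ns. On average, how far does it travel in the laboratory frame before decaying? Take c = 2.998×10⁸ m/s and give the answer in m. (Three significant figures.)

Lorentz factor: γ = (1 − 0.962361)^(−1/2) = 5.1544.
Lab-frame lifetime: Δt = γτ = 5.1544 × 26.0 ns = 134.01 ns.
Distance: d = vΔt = 0.981 × 2.998×10⁸ m/s × 1.3401×10^-7 s = 39.4 m.

39.4 m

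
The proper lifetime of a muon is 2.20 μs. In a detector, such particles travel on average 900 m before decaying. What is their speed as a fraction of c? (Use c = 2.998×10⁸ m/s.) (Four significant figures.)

0.8066c

d = βγcτ ⇒ βγ = d/(cτ) = 900.0 m / (659.56 m) = 1.3645.
β = (βγ)/√(1+(βγ)²) = 1.3645/√2.86186 = 0.8066.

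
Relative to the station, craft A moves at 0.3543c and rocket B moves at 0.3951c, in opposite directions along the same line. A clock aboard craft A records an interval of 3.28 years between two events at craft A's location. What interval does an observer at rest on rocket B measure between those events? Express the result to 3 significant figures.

4.35 years

Transform craft A's velocity into rocket B's frame: (0.3543 + 0.3951)/(1 + 0.3543·0.3951) = 0.7494/1.13998393, so the relative speed is 0.65738c.
γ for this relative speed: γ = 1/√(1 − 0.432148) = 1.327.
The clock on craft A records proper time, so rocket B measures Δt = γΔτ = 1.327 × 3.28 = 4.35 years.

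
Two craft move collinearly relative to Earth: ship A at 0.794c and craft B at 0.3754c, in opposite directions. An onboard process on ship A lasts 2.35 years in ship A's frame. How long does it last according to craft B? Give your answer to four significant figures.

5.414 years

Speed of ship A in craft B's frame: u = (v_A + v_B)/(1 + v_A v_B/c²) = (0.794 + 0.3754)/(1 + 0.794×0.3754) = 1.1694/1.2980676 = 0.90088; |u| = 0.90088c.
At |u| = 0.90088c, γ = (1 − 0.811585)^(−1/2) = 2.3038.
Ship A's interval is proper; time dilation gives Δt_B = γΔτ = 2.3038 × 2.35 years = 5.414 years.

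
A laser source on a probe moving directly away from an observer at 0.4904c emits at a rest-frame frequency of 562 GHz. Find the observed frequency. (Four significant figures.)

328.6 GHz

Relativistic Doppler (source moving away): f_obs = f_src · √((1−β)/(1+β)).
With β = 0.4904: factor = √(0.5096/1.4904) = 0.58474.
f_obs = 562 × 0.58474 = 328.6 GHz.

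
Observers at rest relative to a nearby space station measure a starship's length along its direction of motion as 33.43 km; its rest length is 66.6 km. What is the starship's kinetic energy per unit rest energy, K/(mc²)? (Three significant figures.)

0.992

From L = L₀/γ: γ = 66.6/33.43 = 1.99222.
Since K = (γ−1)mc², K/(mc²) = 1.99222 − 1 = 0.992.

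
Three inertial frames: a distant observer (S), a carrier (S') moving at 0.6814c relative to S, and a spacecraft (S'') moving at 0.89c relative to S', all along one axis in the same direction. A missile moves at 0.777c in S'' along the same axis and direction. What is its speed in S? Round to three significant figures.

Apply u = (u'+v)/(1+u'v) twice. Missile in the carrier frame: (0.777+0.89)/(1+0.777·0.89) = 1.667/1.69153 = 0.9855c.
That velocity, transformed to the rest frame of a distant observer: (0.9855+0.6814)/(1+0.9855·0.6814) = 1.6669/1.6715197 = 0.99724c.

0.997c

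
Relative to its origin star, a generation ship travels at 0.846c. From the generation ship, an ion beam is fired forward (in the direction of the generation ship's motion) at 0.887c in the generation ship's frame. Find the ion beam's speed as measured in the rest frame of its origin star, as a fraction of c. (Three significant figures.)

0.990c

In units of c, u = (u' + v)/(1 + u'v) with u' = 0.887 and v = 0.846.
Numerator: 0.887 + 0.846 = 1.733. Denominator: 1 + (0.887)(0.846) = 1.750402.
u = 1.733/1.750402 = 0.99006, so the speed is 0.990c.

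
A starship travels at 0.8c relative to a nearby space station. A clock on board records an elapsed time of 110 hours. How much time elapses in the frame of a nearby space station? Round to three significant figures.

183 hours

With β = 0.8, γ = 1/√(1 − 0.8²) = 1/√0.36 = 1.6667.
Time dilation: Δt = γ·Δτ = 1.6667 × 110 = 183 hours.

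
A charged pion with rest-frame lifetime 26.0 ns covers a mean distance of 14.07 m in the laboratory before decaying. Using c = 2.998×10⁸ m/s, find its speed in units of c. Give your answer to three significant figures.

0.875c

Let x = d/(cτ) = 14.07 m / (2.998×10⁸ m/s × 2.600×10^-8 s) = 1.805. Since d = βγcτ, x = βγ = β/√(1−β²).
Solving: β² = x²/(1+x²) = 3.25802/4.25802 = 0.765149, so β = 0.875.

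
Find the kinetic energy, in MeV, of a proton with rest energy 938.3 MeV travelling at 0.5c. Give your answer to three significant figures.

β² = 0.25, so γ = 1/√0.75 = 1.1547.
Kinetic energy: K = (γ − 1)mc² = (1.1547 − 1) × 938.3 MeV = 0.1547 × 938.3 = 145 MeV.

145 MeV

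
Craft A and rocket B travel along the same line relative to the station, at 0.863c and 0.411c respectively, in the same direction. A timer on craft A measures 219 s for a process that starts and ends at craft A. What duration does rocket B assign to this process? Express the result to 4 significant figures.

306.8 s

Transform craft A's velocity into rocket B's frame: (0.863 − 0.411)/(1 − 0.863·0.411) = 0.452/0.645307, so the relative speed is 0.70044c.
At |u| = 0.70044c, γ = (1 − 0.490616)^(−1/2) = 1.4011.
The clock on craft A records proper time, so rocket B measures Δt = γΔτ = 1.4011 × 219 = 306.8 s.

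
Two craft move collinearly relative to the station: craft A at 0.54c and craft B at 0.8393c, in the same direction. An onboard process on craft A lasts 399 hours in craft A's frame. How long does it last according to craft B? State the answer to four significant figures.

476.8 hours

The velocity of craft A relative to craft B is (0.54 − 0.8393)c / (1 − 0.54×0.8393) = −0.54739c; relative speed 0.54739c.
γ for this relative speed: γ = 1/√(1 − 0.299636) = 1.1949.
Craft A's interval is proper; time dilation gives Δt_B = γΔτ = 1.1949 × 399 hours = 476.8 hours.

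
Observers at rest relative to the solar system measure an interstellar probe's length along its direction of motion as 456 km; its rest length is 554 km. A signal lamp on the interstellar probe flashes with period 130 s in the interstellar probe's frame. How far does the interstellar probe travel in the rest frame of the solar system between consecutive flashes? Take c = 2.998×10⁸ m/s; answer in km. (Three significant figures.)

γ = L₀/L = 554/456 = 1.21491.
β = √(1 − 1/γ²) = 0.56789. Lab-frame period = γτ = 1.21491×130 s = 157.94 s. Distance = βc × γτ = 0.56789 × 2.998×10⁸ m/s × 157.94 s = 2.6890×10^10 m = 2.69×10^7 km.

2.69×10^7 km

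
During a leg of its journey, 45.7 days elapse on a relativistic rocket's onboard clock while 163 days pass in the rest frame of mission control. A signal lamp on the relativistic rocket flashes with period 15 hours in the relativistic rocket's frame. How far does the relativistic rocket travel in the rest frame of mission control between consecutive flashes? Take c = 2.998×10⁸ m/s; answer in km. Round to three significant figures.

From Δt = γΔτ: γ = 163/45.7 = 3.56674.
β = √(1 − 1/γ²) = 0.95989. Lab-frame period = γτ = 3.56674×15 hours = 53.501 hours. Distance = βc × γτ = 0.95989 × 2.998×10⁸ m/s × 192603.6 s = 5.5427×10^13 m = 5.54×10^10 km.

5.54×10^10 km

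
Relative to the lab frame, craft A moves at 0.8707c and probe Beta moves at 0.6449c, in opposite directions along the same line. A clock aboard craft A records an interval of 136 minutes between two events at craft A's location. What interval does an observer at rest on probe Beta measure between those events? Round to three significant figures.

Speed of craft A in probe Beta's frame: u = (v_A + v_B)/(1 + v_A v_B/c²) = (0.8707 + 0.6449)/(1 + 0.8707×0.6449) = 1.5156/1.56151443 = 0.9706; |u| = 0.9706c.
γ for this relative speed: γ = 1/√(1 − 0.942064) = 4.1546.
The clock on craft A records proper time, so probe Beta measures Δt = γΔτ = 4.1546 × 136 = 565 minutes.

565 minutes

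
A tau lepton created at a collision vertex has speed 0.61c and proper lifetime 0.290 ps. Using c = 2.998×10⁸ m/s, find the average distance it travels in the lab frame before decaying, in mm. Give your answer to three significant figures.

0.0669 mm

β² = 0.3721, so γ = 1/√0.6279 = 1.262.
Lab-frame lifetime: Δt = γτ = 1.262 × 0.290 ps = 0.36598 ps.
Distance: d = vΔt = 0.61 × 2.998×10⁸ m/s × 3.6598×10^-13 s = 6.69×10^-5 m = 0.0669 mm.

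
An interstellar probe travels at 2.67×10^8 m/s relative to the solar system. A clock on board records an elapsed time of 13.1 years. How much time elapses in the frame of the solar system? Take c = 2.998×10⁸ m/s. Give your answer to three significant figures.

28.8 years

β = v/c = (2.67×10^8 m/s)/(2.998×10⁸ m/s) = 0.890594.
γ = 1/√(1 − β²) = 1/√(1 − 0.7931577) = 1/√0.2068423 = 1/0.454799 = 2.1988.
Time dilation: Δt = γ·Δτ = 2.1988 × 13.1 = 28.8 years.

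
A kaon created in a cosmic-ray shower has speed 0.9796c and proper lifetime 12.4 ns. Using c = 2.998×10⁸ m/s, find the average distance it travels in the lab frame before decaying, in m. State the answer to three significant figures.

18.1 m

With β = 0.9796, γ = 1/√(1 − 0.9796²) = 1/√0.04038384 = 4.9762.
Lab-frame lifetime: Δt = γτ = 4.9762 × 12.4 ns = 61.705 ns.
Distance: d = vΔt = 0.9796 × 2.998×10⁸ m/s × 6.1705×10^-8 s = 18.1 m.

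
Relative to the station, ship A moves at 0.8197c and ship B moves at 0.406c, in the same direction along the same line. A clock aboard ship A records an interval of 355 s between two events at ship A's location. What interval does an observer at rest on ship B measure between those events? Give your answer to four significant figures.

452.5 s

Speed of ship A in ship B's frame: u = (v_A − v_B)/(1 − v_A v_B/c²) = (0.8197 − 0.406)/(1 − 0.8197×0.406) = 0.4137/0.6672018 = 0.62005; |u| = 0.62005c.
γ for this relative speed: γ = 1/√(1 − 0.384462) = 1.2746.
Ship A's interval is proper; time dilation gives Δt_B = γΔτ = 1.2746 × 355 s = 452.5 s.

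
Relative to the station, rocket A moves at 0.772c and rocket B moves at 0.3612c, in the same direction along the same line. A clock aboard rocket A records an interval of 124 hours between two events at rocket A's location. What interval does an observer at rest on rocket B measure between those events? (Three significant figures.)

The velocity of rocket A relative to rocket B is (0.772 − 0.3612)c / (1 − 0.772×0.3612) = 0.56964c; relative speed 0.56964c.
γ for this relative speed: γ = 1/√(1 − 0.32449) = 1.2167.
The clock on rocket A records proper time, so rocket B measures Δt = γΔτ = 1.2167 × 124 = 151 hours.

151 hours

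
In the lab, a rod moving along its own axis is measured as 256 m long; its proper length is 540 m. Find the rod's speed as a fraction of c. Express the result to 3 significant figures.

Length contraction gives γ = L₀/L = 540/256 = 2.1094.
β = √(1 − 1/γ²) = √0.775259 = 0.880.

0.880c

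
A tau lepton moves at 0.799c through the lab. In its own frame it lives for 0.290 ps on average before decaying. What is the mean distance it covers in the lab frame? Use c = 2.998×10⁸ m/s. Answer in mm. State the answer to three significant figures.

0.116 mm

γ = 1/√(1 − β²) = 1/√(1 − 0.638401) = 1/√0.361599 = 1/0.601331 = 1.663.
Lab-frame lifetime: Δt = γτ = 1.663 × 0.290 ps = 0.48227 ps.
Distance: d = vΔt = 0.799 × 2.998×10⁸ m/s × 4.8227×10^-13 s = 1.16×10^-4 m = 0.116 mm.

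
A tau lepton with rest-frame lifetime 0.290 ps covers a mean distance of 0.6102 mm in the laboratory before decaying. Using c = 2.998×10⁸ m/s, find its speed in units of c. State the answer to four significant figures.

0.9900c

Lab distance = (lab lifetime)·v = γτ·βc, so βγ = d/(cτ) = 6.102×10^-4/(2.998×10⁸ × 2.900×10^-13) = 7.0185.
With βγ = 7.0185: γ² = 1 + (βγ)² = 50.2593, and β = (βγ)/γ = 7.0185/7.08938 = 0.9900.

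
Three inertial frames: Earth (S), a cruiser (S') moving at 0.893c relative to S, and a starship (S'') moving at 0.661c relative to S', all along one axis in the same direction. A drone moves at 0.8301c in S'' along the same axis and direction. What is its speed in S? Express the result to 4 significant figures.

0.9979c

First combine the drone and starship (S''→S'): u₁ = (0.8301 + 0.661)/(1 + 0.8301×0.661) = 1.4911/1.5486961 = 0.96281.
Then combine with the cruiser (S'→S): u = (0.96281 + 0.893)/(1 + 0.96281×0.893) = 1.85581/1.85978933 = 0.99786.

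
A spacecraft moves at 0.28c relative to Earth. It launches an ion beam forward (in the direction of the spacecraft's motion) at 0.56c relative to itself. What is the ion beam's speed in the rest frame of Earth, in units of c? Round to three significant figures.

0.726c

Relativistic velocity addition: u = (u' + v)/(1 + u'v/c²), with u' = 0.56c and v = 0.28c.
Numerator: 0.56 + 0.28 = 0.84. Denominator: 1 + (0.56)(0.28) = 1.1568.
u = 0.84/1.1568 = 0.72614, so the speed is 0.726c.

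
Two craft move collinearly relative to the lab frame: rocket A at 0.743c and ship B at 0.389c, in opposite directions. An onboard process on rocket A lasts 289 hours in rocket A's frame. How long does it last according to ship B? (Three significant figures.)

604 hours

Speed of rocket A in ship B's frame: u = (v_A + v_B)/(1 + v_A v_B/c²) = (0.743 + 0.389)/(1 + 0.743×0.389) = 1.132/1.289027 = 0.87818; |u| = 0.87818c.
At |u| = 0.87818c, γ = (1 − 0.7712)^(−1/2) = 2.0906.
Rocket A's interval is proper; time dilation gives Δt_B = γΔτ = 2.0906 × 289 hours = 604 hours.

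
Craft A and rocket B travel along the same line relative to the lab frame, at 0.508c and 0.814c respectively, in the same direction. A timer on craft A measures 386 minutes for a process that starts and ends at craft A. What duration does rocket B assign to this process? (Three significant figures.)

452 minutes

Transform craft A's velocity into rocket B's frame: (0.508 − 0.814)/(1 − 0.508·0.814) = −0.306/0.586488, so the relative speed is 0.52175c.
γ for this relative speed: γ = 1/√(1 − 0.272223) = 1.1722.
Craft A's interval is proper; time dilation gives Δt_B = γΔτ = 1.1722 × 386 minutes = 452 minutes.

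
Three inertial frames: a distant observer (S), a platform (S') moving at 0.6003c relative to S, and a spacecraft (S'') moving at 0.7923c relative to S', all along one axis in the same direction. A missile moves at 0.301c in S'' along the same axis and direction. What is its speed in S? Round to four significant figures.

First combine the missile and spacecraft (S''→S'): u₁ = (0.301 + 0.7923)/(1 + 0.301×0.7923) = 1.0933/1.2384823 = 0.88277.
Then combine with the platform (S'→S): u = (0.88277 + 0.6003)/(1 + 0.88277×0.6003) = 1.48307/1.529926831 = 0.96937.

0.9694c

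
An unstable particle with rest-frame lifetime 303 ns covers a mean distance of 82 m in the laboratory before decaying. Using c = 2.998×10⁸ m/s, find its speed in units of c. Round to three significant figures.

0.670c

Let x = d/(cτ) = 82.00 m / (2.998×10⁸ m/s × 3.030×10^-7 s) = 0.90269. Since d = βγcτ, x = βγ = β/√(1−β²).
Solving: β² = x²/(1+x²) = 0.814849/1.814849 = 0.44899, so β = 0.670.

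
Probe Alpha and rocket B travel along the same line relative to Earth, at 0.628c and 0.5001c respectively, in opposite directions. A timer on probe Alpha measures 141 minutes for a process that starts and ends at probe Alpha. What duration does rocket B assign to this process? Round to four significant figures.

The velocity of probe Alpha relative to rocket B is (0.628 + 0.5001)c / (1 + 0.628×0.5001) = 0.85848c; relative speed 0.85848c.
γ for this relative speed: γ = 1/√(1 − 0.736988) = 1.9499.
The clock on probe Alpha records proper time, so rocket B measures Δt = γΔτ = 1.9499 × 141 = 274.9 minutes.

274.9 minutes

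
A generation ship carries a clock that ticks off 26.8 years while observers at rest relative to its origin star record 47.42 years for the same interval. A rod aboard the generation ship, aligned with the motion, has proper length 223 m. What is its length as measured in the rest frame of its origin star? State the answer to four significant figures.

The time-dilation ratio gives γ = 47.42/26.8 = 1.7694.
The rod contracts by the same γ: 223 m / 1.7694 = 126.0 m.

126.0 m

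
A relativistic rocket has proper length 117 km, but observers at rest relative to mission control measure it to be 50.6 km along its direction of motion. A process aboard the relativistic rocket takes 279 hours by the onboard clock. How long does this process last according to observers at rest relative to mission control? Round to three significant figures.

Length contraction gives γ = L₀/L = 117/50.6 = 2.31225.
The same γ dilates the second interval: 2.31225 × 279 hours = 645 hours.

645 hours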